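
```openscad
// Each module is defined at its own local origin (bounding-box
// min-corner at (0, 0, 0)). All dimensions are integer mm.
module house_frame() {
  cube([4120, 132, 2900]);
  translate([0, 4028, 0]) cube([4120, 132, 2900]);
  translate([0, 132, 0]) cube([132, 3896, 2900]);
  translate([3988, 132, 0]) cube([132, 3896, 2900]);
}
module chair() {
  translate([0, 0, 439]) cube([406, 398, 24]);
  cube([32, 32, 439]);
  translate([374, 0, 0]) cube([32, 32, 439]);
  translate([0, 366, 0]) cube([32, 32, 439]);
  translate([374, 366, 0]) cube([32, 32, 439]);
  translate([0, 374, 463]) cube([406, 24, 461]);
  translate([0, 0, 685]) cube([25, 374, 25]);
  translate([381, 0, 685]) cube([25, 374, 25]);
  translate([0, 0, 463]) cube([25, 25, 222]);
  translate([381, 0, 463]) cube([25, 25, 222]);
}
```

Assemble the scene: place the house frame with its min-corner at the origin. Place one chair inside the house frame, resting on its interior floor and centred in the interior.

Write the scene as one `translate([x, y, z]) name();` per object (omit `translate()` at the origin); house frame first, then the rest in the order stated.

house_frame();
translate([1857, 1881, 0]) chair();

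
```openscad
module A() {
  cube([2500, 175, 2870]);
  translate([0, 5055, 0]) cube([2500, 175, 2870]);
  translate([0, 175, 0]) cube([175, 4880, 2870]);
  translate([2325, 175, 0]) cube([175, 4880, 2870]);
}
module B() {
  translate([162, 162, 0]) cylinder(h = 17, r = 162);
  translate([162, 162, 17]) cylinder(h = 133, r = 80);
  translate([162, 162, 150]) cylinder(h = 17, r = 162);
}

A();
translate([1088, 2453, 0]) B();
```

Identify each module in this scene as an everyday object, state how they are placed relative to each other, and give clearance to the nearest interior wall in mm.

A is a house frame. B is a spool. The spool sits inside the house frame, centred. The clearance to the nearest interior wall is 913 mm.

Clearances: x = 913, y = 2278; minimum 913 mm.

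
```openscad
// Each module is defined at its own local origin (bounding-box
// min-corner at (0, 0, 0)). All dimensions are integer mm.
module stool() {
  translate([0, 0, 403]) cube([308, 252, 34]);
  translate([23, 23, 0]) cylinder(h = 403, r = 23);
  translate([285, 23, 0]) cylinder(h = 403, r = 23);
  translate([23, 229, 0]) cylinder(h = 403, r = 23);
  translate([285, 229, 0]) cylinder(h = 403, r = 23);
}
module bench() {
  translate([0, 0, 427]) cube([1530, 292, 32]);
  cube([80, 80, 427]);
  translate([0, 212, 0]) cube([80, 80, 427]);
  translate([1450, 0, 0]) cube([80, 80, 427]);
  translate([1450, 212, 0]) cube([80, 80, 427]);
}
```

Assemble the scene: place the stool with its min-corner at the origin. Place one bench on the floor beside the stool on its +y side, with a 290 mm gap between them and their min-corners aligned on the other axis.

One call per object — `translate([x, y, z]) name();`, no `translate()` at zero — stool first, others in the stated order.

stool();
translate([0, 542, 0]) bench();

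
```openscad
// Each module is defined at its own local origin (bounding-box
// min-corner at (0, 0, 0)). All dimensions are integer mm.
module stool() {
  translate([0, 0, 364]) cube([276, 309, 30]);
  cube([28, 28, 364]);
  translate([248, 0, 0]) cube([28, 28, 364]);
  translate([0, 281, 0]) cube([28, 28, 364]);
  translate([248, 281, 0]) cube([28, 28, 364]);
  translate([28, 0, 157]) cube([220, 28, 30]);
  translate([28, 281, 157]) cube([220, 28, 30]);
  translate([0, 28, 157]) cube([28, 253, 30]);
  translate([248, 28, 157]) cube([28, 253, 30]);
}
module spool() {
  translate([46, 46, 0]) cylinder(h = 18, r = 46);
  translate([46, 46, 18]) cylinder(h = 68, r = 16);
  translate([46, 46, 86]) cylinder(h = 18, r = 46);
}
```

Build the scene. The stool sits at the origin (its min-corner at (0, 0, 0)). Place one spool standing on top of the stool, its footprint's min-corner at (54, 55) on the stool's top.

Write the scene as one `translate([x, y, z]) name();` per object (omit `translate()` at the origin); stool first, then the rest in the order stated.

stool();
translate([54, 55, 394]) spool();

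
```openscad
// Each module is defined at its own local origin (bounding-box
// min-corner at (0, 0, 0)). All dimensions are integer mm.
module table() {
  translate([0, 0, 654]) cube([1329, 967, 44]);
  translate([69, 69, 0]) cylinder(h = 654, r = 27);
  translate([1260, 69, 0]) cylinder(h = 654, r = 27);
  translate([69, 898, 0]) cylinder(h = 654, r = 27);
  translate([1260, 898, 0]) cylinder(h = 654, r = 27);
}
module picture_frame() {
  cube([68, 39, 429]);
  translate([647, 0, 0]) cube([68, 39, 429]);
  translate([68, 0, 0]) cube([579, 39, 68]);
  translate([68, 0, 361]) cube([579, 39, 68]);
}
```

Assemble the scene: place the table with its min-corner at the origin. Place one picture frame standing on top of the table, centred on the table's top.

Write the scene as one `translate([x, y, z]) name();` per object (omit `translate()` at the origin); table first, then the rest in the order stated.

table();
translate([307, 464, 698]) picture_frame();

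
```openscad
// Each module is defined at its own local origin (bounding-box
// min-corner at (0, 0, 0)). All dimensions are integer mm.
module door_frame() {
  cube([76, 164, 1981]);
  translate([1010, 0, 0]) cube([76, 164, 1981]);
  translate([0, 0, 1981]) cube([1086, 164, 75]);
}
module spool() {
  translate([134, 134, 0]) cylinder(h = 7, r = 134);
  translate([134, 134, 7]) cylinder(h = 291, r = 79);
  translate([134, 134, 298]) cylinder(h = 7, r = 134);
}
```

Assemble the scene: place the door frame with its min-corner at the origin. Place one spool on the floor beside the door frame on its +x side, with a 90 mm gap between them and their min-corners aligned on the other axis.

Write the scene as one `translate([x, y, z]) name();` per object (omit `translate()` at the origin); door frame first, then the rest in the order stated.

door_frame();
translate([1176, 0, 0]) spool();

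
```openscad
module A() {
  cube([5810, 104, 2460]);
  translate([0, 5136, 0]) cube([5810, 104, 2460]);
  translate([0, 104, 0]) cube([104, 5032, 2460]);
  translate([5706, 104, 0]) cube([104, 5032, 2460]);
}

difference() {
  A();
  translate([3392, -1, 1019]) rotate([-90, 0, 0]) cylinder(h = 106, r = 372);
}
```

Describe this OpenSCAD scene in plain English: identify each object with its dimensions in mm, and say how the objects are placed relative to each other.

A is a box-shaped house frame (walls only): outside footprint 5810×5240 mm, wall height 2460 mm, wall thickness 104 mm. The two y-facing walls run the full x-width; the two x-facing walls fit between the inner faces of the y-facing walls.

The house frame has a circular hole of radius 372 mm through its front wall, centred at (x = 3392, z = 1019).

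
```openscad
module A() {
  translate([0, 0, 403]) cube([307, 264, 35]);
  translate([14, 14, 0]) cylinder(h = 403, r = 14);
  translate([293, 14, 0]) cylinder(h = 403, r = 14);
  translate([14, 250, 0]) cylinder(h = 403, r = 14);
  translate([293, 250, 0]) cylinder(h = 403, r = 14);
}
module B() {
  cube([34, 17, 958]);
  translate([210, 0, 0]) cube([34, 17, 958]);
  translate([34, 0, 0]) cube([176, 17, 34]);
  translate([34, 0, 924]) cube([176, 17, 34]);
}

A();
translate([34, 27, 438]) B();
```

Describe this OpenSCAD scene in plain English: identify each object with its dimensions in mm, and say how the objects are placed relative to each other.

A is a four-legged stool. The seat is a 307×264×35 mm slab whose top surface is at z = 438 mm; four round legs, each 28 mm in diameter, run from the floor (z = 0) to the underside of the seat, each leg's axis is inset half a diameter from the nearest pair of seat edges (so the leg's bounding box is flush with the corner).

B is a picture frame with a 176×890 mm rectangular opening (x by z) and a uniform 34 mm border on every side. Frame depth is 17 mm along y. It is built from two vertical stiles running the full outside height and two horizontal rails spanning the gap between the stiles.

The picture frame is on top of the stool.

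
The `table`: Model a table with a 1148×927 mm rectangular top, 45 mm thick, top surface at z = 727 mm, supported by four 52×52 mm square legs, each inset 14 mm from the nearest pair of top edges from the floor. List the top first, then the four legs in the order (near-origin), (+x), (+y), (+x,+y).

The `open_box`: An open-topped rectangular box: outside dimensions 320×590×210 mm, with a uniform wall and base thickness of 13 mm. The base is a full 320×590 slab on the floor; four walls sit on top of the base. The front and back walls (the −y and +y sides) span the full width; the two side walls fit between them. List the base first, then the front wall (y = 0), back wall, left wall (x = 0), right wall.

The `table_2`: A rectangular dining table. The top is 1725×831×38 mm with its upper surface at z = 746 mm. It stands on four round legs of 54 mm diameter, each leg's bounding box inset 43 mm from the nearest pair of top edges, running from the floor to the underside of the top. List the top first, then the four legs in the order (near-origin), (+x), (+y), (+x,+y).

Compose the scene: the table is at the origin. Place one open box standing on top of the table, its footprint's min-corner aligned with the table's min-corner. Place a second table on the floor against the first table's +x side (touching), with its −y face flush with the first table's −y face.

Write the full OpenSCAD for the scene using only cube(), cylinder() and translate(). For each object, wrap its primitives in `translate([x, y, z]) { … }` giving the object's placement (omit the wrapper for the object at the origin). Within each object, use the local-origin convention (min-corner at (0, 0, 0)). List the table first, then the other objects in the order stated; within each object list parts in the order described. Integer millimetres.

translate([0, 0, 682]) cube([1148, 927, 45]);
translate([14, 14, 0]) cube([52, 52, 682]);
translate([1082, 14, 0]) cube([52, 52, 682]);
translate([14, 861, 0]) cube([52, 52, 682]);
translate([1082, 861, 0]) cube([52, 52, 682]);
translate([0, 0, 727]) {
  cube([320, 590, 13]);
  translate([0, 0, 13]) cube([320, 13, 197]);
  translate([0, 577, 13]) cube([320, 13, 197]);
  translate([0, 13, 13]) cube([13, 564, 197]);
  translate([307, 13, 13]) cube([13, 564, 197]);
}
translate([1148, 0, 0]) {
  translate([0, 0, 708]) cube([1725, 831, 38]);
  translate([70, 70, 0]) cylinder(h = 708, r = 27);
  translate([1655, 70, 0]) cylinder(h = 708, r = 27);
  translate([70, 761, 0]) cylinder(h = 708, r = 27);
  translate([1655, 761, 0]) cylinder(h = 708, r = 27);
}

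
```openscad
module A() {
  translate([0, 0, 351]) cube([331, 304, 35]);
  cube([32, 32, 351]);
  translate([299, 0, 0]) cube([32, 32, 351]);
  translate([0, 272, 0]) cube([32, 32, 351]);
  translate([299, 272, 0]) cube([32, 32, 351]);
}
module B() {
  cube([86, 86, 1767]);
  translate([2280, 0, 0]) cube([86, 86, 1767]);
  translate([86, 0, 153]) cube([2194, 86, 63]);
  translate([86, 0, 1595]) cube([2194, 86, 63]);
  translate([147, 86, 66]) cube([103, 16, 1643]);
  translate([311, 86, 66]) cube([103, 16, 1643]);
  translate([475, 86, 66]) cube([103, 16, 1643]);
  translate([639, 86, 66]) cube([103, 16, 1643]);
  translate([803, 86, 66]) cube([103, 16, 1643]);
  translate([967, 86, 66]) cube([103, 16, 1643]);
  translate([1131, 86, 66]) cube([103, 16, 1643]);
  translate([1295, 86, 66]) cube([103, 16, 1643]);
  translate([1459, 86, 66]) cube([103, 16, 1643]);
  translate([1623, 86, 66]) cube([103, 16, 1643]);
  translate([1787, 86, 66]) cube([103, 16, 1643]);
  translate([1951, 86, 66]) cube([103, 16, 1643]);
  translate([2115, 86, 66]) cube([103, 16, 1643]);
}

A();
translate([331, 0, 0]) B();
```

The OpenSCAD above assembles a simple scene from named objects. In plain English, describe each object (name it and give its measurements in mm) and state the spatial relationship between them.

A is a four-legged stool. The seat is a 331×304×35 mm slab whose top surface is at z = 386 mm; four square legs, each 32×32 mm in cross-section, run from the floor (z = 0) to the underside of the seat, each flush with a corner of the seat.

B is a fence section. Two 86×86 mm posts, 1767 mm tall, stand on the floor with a clear span of 2194 mm between their inner faces. Two horizontal rails of 86×63 mm section span the gap between the posts with their undersides at z = 153 mm and z = 1595 mm, flush with the posts' −y face. 13 pickets, each 103 mm wide, 16 mm thick and 1643 mm tall, are fixed to the +y face of the rails with their bottoms at z = 66 mm, evenly spaced across the span with equal gaps (rounded down to the nearest mm) at the −x end and between each pair — any rounding remainder accumulates at the +x end.

The fence section is against the stool's +x side, with their −y faces flush.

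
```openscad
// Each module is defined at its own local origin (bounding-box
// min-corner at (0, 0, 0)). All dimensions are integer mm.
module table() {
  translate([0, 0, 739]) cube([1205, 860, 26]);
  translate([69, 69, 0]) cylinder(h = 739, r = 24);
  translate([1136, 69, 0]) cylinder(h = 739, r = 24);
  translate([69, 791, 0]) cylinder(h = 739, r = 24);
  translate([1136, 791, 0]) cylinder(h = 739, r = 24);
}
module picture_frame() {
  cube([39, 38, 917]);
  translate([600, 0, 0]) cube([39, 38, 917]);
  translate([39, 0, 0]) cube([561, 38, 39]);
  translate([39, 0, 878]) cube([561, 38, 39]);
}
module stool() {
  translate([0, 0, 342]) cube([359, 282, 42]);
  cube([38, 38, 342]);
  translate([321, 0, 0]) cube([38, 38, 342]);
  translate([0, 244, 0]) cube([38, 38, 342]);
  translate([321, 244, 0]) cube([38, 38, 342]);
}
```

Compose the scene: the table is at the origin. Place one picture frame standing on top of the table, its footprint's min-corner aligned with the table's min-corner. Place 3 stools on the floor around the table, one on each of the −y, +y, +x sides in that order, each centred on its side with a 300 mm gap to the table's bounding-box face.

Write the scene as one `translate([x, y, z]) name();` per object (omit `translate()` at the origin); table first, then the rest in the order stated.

table();
translate([0, 0, 765]) picture_frame();
translate([423, -582, 0]) stool();
translate([423, 1160, 0]) stool();
translate([1505, 289, 0]) stool();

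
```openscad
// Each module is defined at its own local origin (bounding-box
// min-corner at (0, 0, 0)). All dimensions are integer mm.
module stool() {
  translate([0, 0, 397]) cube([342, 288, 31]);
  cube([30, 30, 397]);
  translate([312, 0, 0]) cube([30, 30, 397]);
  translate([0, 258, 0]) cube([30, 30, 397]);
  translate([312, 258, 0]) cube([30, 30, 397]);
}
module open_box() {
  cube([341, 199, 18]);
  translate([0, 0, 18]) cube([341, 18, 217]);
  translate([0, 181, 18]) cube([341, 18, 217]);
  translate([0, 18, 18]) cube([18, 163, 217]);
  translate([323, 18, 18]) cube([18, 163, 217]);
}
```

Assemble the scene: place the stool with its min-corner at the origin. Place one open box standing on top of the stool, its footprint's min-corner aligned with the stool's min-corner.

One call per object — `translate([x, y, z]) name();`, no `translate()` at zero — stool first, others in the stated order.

stool();
translate([0, 0, 428]) open_box();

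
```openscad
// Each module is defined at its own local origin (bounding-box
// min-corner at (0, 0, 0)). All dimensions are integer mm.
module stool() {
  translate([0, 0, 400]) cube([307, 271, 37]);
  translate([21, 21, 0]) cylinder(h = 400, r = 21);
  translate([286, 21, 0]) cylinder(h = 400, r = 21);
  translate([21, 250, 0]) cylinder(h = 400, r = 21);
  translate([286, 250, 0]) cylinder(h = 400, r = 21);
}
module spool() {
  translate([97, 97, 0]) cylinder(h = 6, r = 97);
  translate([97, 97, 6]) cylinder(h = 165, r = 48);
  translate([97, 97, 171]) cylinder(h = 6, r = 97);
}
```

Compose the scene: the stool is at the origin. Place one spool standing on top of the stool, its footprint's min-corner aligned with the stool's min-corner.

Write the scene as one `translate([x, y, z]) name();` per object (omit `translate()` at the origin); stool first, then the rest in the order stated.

stool();
translate([0, 0, 437]) spool();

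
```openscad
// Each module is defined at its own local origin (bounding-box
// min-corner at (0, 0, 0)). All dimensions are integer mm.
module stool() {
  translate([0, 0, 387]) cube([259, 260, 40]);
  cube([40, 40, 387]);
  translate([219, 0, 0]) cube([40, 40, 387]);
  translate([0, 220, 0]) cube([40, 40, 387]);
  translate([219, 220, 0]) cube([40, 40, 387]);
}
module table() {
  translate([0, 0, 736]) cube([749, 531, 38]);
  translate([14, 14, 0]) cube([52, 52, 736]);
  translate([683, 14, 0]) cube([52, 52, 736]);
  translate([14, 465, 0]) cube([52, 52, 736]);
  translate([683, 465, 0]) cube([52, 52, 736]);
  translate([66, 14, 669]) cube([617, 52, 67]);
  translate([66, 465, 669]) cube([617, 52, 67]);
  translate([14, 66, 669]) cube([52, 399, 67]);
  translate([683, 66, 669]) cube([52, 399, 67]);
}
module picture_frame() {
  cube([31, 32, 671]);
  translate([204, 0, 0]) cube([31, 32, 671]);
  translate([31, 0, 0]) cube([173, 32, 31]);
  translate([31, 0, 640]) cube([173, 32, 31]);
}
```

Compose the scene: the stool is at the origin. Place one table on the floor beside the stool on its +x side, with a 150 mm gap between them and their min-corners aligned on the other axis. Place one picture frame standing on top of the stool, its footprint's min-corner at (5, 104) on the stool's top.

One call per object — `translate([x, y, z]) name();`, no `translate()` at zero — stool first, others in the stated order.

stool();
translate([409, 0, 0]) table();
translate([5, 104, 427]) picture_frame();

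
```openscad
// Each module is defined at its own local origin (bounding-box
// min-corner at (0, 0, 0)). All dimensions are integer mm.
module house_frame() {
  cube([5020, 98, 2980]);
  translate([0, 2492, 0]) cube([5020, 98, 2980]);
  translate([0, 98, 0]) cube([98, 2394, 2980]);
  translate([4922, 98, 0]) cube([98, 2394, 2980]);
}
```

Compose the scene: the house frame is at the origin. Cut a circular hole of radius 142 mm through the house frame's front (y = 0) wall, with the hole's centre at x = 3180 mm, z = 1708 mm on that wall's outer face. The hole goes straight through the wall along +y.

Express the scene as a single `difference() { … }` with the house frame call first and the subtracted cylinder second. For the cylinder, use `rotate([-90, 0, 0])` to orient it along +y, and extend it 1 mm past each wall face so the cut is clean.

difference() {
  house_frame();
  translate([3180, -1, 1708]) rotate([-90, 0, 0]) cylinder(h = 100, r = 142);
}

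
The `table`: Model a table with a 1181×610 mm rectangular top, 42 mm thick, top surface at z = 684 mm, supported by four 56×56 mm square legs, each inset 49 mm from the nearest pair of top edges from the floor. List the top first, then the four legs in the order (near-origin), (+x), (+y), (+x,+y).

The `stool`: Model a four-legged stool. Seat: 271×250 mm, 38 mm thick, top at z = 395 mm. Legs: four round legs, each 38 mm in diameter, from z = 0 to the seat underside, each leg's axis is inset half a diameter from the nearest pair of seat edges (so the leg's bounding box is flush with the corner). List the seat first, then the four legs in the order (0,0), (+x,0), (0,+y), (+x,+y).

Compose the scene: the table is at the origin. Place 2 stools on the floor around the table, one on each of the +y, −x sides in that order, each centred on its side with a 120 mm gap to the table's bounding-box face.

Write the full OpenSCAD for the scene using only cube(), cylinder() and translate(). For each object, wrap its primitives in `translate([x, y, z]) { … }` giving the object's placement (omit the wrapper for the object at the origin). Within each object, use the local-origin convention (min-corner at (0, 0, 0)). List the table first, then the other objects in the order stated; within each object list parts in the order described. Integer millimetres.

translate([0, 0, 642]) cube([1181, 610, 42]);
translate([49, 49, 0]) cube([56, 56, 642]);
translate([1076, 49, 0]) cube([56, 56, 642]);
translate([49, 505, 0]) cube([56, 56, 642]);
translate([1076, 505, 0]) cube([56, 56, 642]);
translate([455, 730, 0]) {
  translate([0, 0, 357]) cube([271, 250, 38]);
  translate([19, 19, 0]) cylinder(h = 357, r = 19);
  translate([252, 19, 0]) cylinder(h = 357, r = 19);
  translate([19, 231, 0]) cylinder(h = 357, r = 19);
  translate([252, 231, 0]) cylinder(h = 357, r = 19);
}
translate([-391, 180, 0]) {
  translate([0, 0, 357]) cube([271, 250, 38]);
  translate([19, 19, 0]) cylinder(h = 357, r = 19);
  translate([252, 19, 0]) cylinder(h = 357, r = 19);
  translate([19, 231, 0]) cylinder(h = 357, r = 19);
  translate([252, 231, 0]) cylinder(h = 357, r = 19);
}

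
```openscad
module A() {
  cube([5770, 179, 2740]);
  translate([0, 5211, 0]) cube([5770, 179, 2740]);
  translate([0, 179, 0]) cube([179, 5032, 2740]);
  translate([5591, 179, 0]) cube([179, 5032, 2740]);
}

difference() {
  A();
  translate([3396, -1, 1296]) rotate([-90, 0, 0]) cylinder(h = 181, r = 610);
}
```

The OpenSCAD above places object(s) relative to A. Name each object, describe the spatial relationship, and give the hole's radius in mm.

A is a house frame. The house frame has a circular hole through its front wall. The hole's radius is 610 mm.

The subtracted cylinder has r = 610 mm.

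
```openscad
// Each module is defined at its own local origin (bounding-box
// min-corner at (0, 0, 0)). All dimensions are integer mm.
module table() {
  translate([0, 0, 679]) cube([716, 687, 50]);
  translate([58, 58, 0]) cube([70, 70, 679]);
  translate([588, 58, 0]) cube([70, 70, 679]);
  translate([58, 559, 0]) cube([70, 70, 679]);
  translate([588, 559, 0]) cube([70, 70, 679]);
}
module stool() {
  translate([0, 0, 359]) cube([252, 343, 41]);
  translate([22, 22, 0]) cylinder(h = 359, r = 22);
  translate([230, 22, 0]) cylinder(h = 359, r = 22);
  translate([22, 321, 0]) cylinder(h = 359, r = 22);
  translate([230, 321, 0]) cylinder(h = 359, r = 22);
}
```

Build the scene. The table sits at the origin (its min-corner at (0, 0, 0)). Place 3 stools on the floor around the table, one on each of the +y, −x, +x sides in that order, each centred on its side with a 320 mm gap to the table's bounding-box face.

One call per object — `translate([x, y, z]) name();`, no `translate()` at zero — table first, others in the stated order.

table();
translate([232, 1007, 0]) stool();
translate([-572, 172, 0]) stool();
translate([1036, 172, 0]) stool();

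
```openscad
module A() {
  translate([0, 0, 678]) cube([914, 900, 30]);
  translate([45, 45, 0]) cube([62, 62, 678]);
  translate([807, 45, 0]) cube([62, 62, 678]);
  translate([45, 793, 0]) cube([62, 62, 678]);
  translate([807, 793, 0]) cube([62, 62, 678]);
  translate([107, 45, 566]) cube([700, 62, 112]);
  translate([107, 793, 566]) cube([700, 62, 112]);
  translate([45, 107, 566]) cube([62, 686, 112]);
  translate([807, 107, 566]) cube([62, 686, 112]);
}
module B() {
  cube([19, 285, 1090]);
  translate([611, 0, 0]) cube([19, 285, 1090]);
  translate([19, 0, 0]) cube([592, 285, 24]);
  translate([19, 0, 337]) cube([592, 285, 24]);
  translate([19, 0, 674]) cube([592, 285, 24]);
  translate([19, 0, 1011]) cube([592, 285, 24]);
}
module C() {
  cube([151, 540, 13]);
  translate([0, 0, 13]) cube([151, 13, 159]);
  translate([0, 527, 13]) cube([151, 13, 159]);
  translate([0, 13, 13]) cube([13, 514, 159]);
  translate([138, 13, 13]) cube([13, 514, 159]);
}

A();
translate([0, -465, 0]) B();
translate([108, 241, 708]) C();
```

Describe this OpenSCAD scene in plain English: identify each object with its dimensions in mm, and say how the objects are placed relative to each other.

A is a table with a 914×900 mm rectangular top, 30 mm thick, top surface at z = 708 mm, supported by four 62×62 mm square legs, each inset 45 mm from the nearest pair of top edges, running from the floor. Four apron rails, 62 mm thick and 112 mm tall, run between adjacent legs with their top edges flush with the underside of the top and their outer faces flush with the legs' outer faces.

B is a bookshelf 630 mm wide overall, 285 mm deep and 1090 mm tall. The two sides are 19 mm thick vertical panels. 4 horizontal shelves of 24 mm thickness span between the inner faces of the sides; the lowest shelf sits on the floor and shelves are stacked with a clear vertical gap of 313 mm between each pair.

C is an open storage box with external size 151×540×172 mm and wall thickness 13 mm (the base is also 13 mm thick). The base covers the whole footprint; the four walls stand on the base, with the y-facing walls full-width and the x-facing walls fitting between their inner faces.

The bookshelf is on the floor beside the table on its −y side. The open box is on top of the table.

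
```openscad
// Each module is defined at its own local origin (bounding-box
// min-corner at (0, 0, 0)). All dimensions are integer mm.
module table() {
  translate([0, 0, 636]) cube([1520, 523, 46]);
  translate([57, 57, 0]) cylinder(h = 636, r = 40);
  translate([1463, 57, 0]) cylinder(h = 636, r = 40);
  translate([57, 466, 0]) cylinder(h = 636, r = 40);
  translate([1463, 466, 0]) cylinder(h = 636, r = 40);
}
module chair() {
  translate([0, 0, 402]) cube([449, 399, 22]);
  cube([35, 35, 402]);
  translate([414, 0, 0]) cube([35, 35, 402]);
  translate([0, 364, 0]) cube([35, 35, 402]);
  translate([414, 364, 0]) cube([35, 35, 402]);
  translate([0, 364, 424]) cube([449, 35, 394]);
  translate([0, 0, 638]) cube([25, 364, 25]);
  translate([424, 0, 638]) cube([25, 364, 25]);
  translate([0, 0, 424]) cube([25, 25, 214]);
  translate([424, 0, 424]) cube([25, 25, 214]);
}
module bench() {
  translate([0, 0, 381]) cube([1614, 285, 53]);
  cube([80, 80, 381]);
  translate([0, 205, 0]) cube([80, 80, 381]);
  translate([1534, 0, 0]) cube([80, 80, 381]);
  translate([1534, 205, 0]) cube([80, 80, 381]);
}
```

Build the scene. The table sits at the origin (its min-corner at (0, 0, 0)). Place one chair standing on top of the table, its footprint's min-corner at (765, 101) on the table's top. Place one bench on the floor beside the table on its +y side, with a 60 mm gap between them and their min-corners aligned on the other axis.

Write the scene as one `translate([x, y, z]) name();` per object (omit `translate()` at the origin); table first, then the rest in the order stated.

table();
translate([765, 101, 682]) chair();
translate([0, 583, 0]) bench();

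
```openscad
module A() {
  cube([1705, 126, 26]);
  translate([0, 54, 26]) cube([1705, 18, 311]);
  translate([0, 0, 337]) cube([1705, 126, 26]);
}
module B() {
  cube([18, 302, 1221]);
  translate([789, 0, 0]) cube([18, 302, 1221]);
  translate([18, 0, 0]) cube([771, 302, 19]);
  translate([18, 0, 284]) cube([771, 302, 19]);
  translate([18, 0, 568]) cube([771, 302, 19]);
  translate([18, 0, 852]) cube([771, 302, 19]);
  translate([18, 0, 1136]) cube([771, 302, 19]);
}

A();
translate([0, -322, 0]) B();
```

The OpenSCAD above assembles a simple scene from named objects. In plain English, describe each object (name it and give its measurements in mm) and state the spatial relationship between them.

A is an I-beam lying along x, 1705 mm long. Overall section height 363 mm. Two flanges 126 mm wide (y) and 26 mm thick, one on the floor and one at the top; a web 18 mm thick runs between them, centred on the flange width.

B is a bookshelf 807 mm wide overall, 302 mm deep and 1221 mm tall. The two sides are 18 mm thick vertical panels. 5 horizontal shelves of 19 mm thickness span between the inner faces of the sides; the lowest shelf sits on the floor and shelves are stacked with a clear vertical gap of 265 mm between each pair.

The bookshelf is on the floor beside the I-beam on its −y side.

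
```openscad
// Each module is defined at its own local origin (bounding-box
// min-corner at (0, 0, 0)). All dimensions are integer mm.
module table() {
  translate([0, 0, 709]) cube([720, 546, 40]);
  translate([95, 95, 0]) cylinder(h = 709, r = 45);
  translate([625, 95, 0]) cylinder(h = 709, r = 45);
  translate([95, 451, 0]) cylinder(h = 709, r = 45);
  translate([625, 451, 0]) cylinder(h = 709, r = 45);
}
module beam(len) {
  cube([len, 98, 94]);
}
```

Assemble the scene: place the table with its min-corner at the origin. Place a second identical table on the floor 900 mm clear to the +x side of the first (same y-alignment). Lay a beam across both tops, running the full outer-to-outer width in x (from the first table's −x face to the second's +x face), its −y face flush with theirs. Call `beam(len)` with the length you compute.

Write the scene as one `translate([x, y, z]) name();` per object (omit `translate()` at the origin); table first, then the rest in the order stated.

table();
translate([1620, 0, 0]) table();
translate([0, 0, 749]) beam(2340);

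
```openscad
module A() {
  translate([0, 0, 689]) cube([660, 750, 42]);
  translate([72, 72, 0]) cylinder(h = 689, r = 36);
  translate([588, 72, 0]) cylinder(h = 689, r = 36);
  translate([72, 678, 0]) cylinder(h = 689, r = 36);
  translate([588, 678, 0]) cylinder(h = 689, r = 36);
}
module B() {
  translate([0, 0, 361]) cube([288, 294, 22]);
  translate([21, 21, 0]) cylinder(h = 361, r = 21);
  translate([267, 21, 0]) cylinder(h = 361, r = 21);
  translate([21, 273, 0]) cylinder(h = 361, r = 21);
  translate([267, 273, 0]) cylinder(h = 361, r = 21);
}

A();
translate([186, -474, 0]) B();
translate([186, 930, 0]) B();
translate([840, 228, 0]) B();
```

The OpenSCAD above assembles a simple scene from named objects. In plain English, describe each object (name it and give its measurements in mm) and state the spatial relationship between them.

A is a table with a 660×750 mm rectangular top, 42 mm thick, top surface at z = 731 mm, supported by four round legs of 72 mm diameter, each leg's bounding box inset 36 mm from the nearest pair of top edges, running from the floor.

B is a four-legged stool. The seat is 288×294 mm, 22 mm thick, top at z = 383 mm. It stands on four round legs, each 42 mm in diameter, from z = 0 to the seat underside, each leg's axis is inset half a diameter from the nearest pair of seat edges (so the leg's bounding box is flush with the corner).

Three stools sit around the table at the −y, +y, +x sides.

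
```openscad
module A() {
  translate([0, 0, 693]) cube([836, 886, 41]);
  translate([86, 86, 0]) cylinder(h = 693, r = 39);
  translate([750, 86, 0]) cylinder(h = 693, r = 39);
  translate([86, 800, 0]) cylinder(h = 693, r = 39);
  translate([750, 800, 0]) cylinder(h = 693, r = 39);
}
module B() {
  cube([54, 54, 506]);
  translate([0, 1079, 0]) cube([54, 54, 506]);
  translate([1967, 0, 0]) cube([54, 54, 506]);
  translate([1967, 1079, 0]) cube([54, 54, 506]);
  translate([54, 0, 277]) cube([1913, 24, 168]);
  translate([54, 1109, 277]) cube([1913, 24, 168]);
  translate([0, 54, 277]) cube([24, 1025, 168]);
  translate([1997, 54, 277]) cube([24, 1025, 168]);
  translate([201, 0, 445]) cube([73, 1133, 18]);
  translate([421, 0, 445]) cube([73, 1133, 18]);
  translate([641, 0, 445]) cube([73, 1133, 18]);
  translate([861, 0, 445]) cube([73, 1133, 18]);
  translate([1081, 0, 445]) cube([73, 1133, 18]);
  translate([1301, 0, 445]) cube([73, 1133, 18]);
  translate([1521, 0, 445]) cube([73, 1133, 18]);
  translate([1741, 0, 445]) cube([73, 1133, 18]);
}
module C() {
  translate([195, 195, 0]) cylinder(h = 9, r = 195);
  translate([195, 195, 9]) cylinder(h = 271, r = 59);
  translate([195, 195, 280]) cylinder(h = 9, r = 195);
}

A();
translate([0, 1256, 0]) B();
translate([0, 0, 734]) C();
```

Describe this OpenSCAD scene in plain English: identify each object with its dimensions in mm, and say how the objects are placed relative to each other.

A is a table with a 836×886 mm rectangular top, 41 mm thick, top surface at z = 734 mm, supported by four round legs of 78 mm diameter, each leg's bounding box inset 47 mm from the nearest pair of top edges, running from the floor.

B is a bed frame 2021 mm long (x) by 1133 mm wide (y). Four 54×54 mm corner posts, 506 mm tall, at the corners of the footprint. Four rails of 24 mm thickness and 168 mm height run between adjacent posts with their undersides at z = 277 mm, their outer faces flush with the outside of the frame (the two x-running rails run between the posts' inner faces; the two y-running rails run between the posts' inner faces). 8 slats, each 73 mm wide (x) and 18 mm thick, lie across the top of the two x-running rails, running the full 1133 mm width of the frame in y; the slats are evenly spaced along x between the inner faces of the end posts with equal gaps (rounded down to the nearest mm) at the −x end and between each pair — any rounding remainder accumulates at the +x end.

C is a spool: two coaxial disc flanges of radius 195 mm and thickness 9 mm, joined by a core cylinder of radius 59 mm and height 271 mm. The lower flange rests on z = 0 and the three cylinders share a vertical axis.

The bed frame is on the floor beside the table on its +y side. The spool is on top of the table.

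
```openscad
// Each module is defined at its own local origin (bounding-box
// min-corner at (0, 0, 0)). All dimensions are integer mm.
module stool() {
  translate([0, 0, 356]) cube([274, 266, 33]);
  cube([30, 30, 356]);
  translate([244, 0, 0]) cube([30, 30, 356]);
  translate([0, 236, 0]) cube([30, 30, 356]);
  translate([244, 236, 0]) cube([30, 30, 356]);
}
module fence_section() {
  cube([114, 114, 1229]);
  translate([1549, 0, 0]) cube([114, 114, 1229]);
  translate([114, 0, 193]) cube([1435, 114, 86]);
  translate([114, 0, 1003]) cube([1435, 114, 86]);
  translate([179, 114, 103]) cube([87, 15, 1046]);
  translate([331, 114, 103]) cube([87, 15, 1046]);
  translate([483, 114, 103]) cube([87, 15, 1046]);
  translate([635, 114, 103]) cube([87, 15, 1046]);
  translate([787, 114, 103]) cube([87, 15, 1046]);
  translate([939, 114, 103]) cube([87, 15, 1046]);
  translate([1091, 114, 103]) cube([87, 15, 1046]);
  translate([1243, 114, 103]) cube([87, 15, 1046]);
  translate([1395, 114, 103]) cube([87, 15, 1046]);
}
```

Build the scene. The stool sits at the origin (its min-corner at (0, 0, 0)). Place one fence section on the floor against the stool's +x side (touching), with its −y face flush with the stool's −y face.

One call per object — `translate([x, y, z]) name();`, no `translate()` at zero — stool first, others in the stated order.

stool();
translate([274, 0, 0]) fence_section();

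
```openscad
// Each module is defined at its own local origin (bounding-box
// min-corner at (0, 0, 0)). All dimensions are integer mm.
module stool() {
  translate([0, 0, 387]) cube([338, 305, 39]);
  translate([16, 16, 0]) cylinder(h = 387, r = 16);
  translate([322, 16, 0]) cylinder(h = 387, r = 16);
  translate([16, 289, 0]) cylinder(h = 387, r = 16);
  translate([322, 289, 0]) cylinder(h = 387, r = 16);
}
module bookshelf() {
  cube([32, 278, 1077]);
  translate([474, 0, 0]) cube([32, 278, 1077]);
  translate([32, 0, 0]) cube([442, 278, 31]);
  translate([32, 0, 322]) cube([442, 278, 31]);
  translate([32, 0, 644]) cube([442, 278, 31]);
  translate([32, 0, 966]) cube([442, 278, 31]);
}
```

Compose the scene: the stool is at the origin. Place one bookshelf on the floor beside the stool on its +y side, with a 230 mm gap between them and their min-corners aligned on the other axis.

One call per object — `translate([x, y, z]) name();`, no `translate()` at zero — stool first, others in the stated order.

stool();
translate([0, 535, 0]) bookshelf();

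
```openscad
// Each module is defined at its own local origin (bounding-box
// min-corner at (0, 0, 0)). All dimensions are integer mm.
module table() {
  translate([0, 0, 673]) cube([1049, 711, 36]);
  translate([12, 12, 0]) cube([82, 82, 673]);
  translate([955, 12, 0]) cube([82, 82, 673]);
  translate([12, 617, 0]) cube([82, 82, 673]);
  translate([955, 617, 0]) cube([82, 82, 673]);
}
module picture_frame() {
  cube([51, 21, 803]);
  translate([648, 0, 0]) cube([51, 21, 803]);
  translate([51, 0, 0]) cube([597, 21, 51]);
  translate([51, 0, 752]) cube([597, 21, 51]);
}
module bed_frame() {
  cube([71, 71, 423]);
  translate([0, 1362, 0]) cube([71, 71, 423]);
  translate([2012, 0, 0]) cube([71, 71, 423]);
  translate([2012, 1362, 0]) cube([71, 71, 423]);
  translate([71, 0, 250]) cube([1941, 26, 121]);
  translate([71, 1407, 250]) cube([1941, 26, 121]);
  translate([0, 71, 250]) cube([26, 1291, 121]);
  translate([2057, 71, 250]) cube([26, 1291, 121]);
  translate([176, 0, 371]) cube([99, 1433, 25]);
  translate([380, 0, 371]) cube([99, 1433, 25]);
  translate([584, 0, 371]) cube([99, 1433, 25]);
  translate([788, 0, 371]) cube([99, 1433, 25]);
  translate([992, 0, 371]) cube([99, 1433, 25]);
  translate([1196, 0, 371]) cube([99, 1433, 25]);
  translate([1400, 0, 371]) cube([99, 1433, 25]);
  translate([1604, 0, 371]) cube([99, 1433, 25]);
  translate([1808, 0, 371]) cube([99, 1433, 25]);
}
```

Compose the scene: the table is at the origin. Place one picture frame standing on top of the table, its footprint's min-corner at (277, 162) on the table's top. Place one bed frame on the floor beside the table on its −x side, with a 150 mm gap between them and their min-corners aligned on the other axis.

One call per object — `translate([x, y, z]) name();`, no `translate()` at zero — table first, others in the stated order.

table();
translate([277, 162, 709]) picture_frame();
translate([-2233, 0, 0]) bed_frame();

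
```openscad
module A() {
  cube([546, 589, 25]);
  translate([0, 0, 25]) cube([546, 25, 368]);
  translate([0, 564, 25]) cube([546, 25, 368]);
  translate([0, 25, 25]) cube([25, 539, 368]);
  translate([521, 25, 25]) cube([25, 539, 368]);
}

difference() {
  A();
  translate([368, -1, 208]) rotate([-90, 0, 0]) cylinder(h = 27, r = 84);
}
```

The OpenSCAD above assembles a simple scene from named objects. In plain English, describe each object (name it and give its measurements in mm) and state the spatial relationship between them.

A is an open-topped rectangular box: outside dimensions 546×589×393 mm, with a uniform wall and base thickness of 25 mm. The base is a full 546×589 slab on the floor; four walls sit on top of the base. The front and back walls (the −y and +y sides) span the full width; the two side walls fit between them.

The open box has a circular hole of radius 84 mm through its front wall, centred at (x = 368, z = 208).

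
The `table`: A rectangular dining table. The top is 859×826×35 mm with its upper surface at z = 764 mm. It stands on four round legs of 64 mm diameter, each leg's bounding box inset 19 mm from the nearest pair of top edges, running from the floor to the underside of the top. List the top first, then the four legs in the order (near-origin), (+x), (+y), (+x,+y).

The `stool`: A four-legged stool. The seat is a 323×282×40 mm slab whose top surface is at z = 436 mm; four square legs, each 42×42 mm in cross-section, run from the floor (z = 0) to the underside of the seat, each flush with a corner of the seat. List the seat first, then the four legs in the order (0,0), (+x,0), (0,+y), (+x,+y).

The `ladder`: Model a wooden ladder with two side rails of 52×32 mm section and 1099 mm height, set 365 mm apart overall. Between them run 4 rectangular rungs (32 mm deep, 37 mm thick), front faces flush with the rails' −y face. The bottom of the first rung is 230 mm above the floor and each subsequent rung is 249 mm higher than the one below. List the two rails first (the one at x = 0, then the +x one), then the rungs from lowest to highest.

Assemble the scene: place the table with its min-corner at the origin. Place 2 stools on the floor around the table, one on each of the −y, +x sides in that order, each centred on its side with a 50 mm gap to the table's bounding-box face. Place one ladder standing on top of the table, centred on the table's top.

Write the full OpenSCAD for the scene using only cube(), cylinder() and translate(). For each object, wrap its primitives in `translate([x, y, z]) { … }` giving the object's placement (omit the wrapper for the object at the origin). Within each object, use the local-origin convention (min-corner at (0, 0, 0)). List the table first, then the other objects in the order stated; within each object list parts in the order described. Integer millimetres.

translate([0, 0, 729]) cube([859, 826, 35]);
translate([51, 51, 0]) cylinder(h = 729, r = 32);
translate([808, 51, 0]) cylinder(h = 729, r = 32);
translate([51, 775, 0]) cylinder(h = 729, r = 32);
translate([808, 775, 0]) cylinder(h = 729, r = 32);
translate([268, -332, 0]) {
  translate([0, 0, 396]) cube([323, 282, 40]);
  cube([42, 42, 396]);
  translate([281, 0, 0]) cube([42, 42, 396]);
  translate([0, 240, 0]) cube([42, 42, 396]);
  translate([281, 240, 0]) cube([42, 42, 396]);
}
translate([909, 272, 0]) {
  translate([0, 0, 396]) cube([323, 282, 40]);
  cube([42, 42, 396]);
  translate([281, 0, 0]) cube([42, 42, 396]);
  translate([0, 240, 0]) cube([42, 42, 396]);
  translate([281, 240, 0]) cube([42, 42, 396]);
}
translate([247, 397, 764]) {
  cube([52, 32, 1099]);
  translate([313, 0, 0]) cube([52, 32, 1099]);
  translate([52, 0, 230]) cube([261, 32, 37]);
  translate([52, 0, 479]) cube([261, 32, 37]);
  translate([52, 0, 728]) cube([261, 32, 37]);
  translate([52, 0, 977]) cube([261, 32, 37]);
}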